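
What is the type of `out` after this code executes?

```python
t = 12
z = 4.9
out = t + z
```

int + float returns float (12 + 4.9 = 16.9)

float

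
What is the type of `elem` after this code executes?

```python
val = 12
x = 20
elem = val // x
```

int // int returns int (12 // 20 = 0)

int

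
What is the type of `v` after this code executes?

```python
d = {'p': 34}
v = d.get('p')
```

dict.get() returns the value (int) when key is found

int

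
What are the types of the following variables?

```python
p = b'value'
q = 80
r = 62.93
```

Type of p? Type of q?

p is bytes; q is int

bytes, int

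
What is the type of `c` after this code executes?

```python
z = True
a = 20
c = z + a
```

bool + int returns int (True is 1, so 1 + 20 = 21)

int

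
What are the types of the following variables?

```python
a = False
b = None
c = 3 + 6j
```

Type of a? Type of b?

a is bool; b is NoneType

bool, NoneType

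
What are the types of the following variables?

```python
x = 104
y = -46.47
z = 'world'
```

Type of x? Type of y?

x is int; y is float

int, float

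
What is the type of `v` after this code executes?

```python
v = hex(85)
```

hex() returns str representation

str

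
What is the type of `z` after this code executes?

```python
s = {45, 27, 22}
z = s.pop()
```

Popping from a set of ints returns int

int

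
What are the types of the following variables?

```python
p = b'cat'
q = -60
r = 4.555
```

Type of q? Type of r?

q is int; r is float

int, float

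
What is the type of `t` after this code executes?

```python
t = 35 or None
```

'or' returns first truthy value (35, int)

int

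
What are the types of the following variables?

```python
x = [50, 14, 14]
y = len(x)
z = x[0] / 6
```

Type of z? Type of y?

int / int returns float; len() returns int

float, int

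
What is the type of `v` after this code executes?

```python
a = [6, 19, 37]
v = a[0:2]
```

Slicing a list always returns a list

list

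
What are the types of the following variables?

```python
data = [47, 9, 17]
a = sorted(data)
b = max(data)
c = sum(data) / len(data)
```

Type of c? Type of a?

int / int returns float; sorted() returns list

float, list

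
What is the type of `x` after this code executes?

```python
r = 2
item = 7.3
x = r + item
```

int + float returns float (2 + 7.3 = 9.3)

float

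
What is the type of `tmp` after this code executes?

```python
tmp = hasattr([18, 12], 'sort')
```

hasattr() returns bool

bool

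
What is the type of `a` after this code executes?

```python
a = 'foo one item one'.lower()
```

str.lower() returns str

str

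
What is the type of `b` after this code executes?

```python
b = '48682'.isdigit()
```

str.isdigit() returns bool

bool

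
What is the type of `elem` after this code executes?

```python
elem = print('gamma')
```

print() returns None

NoneType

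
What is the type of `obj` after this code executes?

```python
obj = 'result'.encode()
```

str.encode() returns bytes

bytes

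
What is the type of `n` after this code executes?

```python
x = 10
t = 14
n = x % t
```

int % int returns int (10 % 14 = 10)

int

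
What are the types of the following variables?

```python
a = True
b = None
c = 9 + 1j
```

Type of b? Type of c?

b is NoneType; c is complex

NoneType, complex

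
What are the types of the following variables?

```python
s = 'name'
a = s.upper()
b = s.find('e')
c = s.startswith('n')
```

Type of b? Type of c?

str.find() returns int; str.startswith() returns bool

int, bool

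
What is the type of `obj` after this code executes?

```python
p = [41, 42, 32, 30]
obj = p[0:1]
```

Slicing a list always returns a list

list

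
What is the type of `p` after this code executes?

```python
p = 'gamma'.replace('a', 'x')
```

str.replace() returns str

str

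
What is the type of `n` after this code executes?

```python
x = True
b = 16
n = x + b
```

bool + int returns int (True is 1, so 1 + 16 = 17)

int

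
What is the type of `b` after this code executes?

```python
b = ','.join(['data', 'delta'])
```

str.join() returns str

str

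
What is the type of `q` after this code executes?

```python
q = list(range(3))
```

list(range(...)) returns list

list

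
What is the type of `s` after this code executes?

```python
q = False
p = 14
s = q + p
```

bool + int returns int (False is 0, so 0 + 14 = 14)

int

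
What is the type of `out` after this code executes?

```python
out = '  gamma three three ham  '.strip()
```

str.strip() returns str

str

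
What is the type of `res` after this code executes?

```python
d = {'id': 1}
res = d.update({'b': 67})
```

dict.update() returns None

NoneType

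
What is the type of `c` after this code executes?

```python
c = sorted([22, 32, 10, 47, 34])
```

sorted() always returns list

list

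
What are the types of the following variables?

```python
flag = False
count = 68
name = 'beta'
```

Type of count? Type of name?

count is int; name is str

int, str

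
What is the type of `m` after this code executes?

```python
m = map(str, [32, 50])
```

map() returns a map iterator object

map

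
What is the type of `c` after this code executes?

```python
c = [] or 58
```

'or' returns first truthy value (58, which is int)

int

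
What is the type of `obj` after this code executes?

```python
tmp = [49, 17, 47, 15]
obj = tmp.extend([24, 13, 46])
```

list.extend() returns None

NoneType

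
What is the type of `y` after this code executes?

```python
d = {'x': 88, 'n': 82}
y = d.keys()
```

.keys() returns a dict_keys view object

dict_keys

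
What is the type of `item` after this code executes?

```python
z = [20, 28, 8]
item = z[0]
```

Indexing a list of ints returns int (z[0] = 20)

int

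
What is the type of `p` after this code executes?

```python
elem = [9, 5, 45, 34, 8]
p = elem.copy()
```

list.copy() returns list

list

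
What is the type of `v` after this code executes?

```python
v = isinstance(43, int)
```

isinstance() returns bool

bool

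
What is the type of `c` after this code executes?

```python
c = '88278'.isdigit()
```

str.isdigit() returns bool

bool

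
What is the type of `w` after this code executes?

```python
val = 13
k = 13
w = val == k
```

Equality comparison returns bool

bool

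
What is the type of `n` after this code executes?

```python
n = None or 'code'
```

'or' with None returns the other value ('code', str)

str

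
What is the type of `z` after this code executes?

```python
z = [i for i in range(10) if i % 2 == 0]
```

A list comprehension [...] produces a list

list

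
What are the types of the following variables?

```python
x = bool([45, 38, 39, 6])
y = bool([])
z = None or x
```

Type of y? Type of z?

bool() returns bool; None or <bool> returns the bool

bool, bool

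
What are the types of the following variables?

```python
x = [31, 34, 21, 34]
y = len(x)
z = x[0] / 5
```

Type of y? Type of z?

len() returns int; int / int returns float

int, float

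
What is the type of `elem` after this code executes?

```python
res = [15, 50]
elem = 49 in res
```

'in' operator returns bool

bool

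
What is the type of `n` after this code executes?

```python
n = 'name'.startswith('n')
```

str.startswith() returns bool

bool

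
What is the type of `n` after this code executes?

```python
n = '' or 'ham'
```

'or' returns first truthy value ('ham', which is str)

str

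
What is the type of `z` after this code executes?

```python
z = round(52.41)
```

round() with no ndigits arg returns int

int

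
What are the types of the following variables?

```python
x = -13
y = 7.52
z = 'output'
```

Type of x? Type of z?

x is int; z is str

int, str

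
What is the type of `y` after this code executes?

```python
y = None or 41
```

'or' with None returns the other value (41, int)

int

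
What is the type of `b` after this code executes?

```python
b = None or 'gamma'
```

'or' with None returns the other value ('gamma', str)

str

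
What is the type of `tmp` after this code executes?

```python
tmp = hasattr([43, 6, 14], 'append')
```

hasattr() returns bool

bool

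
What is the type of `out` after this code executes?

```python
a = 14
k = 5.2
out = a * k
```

int * float returns float (14 * 5.2 = 72.8)

float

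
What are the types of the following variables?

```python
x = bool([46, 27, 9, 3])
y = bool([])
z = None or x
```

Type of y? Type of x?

bool() returns bool; bool() returns bool

bool, bool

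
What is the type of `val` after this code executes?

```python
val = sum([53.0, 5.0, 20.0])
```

sum() of floats returns float

float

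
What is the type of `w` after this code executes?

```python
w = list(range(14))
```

list(range(...)) returns list

list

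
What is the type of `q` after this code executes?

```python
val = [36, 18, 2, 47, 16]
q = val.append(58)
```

list.append() returns None (mutates in place)

NoneType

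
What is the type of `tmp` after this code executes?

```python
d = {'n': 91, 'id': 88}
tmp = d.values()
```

.values() returns a dict_values view object

dict_values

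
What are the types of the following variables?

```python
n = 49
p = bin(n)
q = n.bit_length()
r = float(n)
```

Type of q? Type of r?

int.bit_length() returns int; float() returns float

int, float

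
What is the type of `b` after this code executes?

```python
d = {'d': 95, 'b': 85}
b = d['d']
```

Accessing dict[str, int] with key 'd' returns int value 95

int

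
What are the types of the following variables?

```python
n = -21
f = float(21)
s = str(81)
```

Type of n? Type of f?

n is int; f is float

int, float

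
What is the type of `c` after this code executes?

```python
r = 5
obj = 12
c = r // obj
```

int // int returns int (5 // 12 = 0)

int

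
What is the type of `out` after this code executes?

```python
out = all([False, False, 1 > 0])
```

all() returns bool

bool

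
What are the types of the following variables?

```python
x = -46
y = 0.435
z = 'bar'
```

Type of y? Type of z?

y is float; z is str

float, str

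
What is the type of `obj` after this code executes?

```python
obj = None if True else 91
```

Ternary: condition is True, if branch (None) taken → NoneType

NoneType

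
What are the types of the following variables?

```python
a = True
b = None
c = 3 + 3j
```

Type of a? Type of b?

a is bool; b is NoneType

bool, NoneType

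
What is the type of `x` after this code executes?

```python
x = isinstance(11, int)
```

isinstance() returns bool

bool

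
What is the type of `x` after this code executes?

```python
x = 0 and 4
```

'and' returns the first falsy value (0, which is int)

int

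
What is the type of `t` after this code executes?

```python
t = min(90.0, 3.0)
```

min() of floats returns float

float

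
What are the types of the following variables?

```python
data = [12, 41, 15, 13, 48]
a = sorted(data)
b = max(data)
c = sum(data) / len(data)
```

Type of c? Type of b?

int / int returns float; max of ints returns int

float, int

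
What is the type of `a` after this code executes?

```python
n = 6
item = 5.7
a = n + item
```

int + float returns float (6 + 5.7 = 11.7)

float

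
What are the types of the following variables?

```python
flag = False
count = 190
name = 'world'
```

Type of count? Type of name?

count is int; name is str

int, str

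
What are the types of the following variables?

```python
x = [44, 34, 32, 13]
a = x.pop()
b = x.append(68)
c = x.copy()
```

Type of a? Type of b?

list.pop() returns the element (int); list.append() returns None

int, NoneType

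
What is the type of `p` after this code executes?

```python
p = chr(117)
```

chr() returns str (single character)

str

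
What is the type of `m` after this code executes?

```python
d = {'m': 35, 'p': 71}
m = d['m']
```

Accessing dict[str, int] with key 'm' returns int value 35

int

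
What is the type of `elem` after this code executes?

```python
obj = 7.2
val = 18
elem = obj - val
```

float - int returns float (7.2 - 18 = -10.8)

float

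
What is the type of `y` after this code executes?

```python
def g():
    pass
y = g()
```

A function with no return statement returns None

NoneType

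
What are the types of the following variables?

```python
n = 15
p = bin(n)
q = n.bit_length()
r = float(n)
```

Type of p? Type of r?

bin() returns str; float() returns float

str, float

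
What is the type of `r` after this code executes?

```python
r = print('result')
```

print() returns None

NoneType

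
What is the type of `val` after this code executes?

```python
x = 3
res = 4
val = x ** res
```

int ** positive int returns int (3 ** 4 = 81)

int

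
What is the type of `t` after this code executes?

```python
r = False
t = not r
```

'not' always returns bool

bool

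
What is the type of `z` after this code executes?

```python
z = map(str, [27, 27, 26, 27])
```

map() returns a map iterator object

map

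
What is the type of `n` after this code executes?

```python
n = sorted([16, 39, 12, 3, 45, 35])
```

sorted() always returns list

list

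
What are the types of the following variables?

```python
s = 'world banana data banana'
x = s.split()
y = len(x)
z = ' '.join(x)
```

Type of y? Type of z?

len() returns int; str.join() returns str

int, str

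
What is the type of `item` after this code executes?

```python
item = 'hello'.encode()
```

str.encode() returns bytes

bytes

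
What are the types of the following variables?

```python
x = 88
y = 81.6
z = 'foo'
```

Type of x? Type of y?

x is int; y is float

int, float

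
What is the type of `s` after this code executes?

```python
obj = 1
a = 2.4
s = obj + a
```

int + float returns float (1 + 2.4 = 3.4)

float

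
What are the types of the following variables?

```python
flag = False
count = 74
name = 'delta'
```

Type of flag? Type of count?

flag is bool; count is int

bool, int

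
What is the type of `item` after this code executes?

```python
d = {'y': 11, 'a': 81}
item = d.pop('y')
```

dict.pop() returns the value (int)

int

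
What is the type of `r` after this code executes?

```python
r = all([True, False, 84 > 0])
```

all() returns bool

bool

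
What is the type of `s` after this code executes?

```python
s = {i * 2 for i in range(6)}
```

A set comprehension {expr for x in iterable} produces a set

set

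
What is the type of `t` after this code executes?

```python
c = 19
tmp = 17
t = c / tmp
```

int / int always returns float in Python 3 (19 / 17 = 1.11765)

float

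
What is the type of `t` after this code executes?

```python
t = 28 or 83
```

'or' returns the first truthy value (28, which is int)

int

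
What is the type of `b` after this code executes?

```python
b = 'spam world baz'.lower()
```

str.lower() returns str

str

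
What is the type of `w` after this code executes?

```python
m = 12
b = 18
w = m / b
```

int / int always returns float in Python 3 (12 / 18 = 0.666667)

float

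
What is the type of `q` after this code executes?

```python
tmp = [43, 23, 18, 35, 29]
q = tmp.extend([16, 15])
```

list.extend() returns None

NoneType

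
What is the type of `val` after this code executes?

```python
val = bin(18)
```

bin() returns str representation

str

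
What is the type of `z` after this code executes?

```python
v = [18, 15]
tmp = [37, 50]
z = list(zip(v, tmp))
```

list(zip(...)) returns a list of tuples

list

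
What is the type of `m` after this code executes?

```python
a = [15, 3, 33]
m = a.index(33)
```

list.index() returns int

int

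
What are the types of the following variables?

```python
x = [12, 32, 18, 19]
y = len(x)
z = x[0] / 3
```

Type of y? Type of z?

len() returns int; int / int returns float

int, float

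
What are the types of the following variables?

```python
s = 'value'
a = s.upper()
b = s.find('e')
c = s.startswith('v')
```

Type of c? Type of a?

str.startswith() returns bool; str.upper() returns str

bool, str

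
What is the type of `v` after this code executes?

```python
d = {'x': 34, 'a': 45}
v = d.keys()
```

.keys() returns a dict_keys view object

dict_keys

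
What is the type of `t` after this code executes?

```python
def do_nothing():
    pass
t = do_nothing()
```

A function with no return statement returns None

NoneType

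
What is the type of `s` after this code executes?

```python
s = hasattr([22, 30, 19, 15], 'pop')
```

hasattr() returns bool

bool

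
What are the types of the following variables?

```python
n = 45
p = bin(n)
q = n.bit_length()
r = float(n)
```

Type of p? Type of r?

bin() returns str; float() returns float

str, float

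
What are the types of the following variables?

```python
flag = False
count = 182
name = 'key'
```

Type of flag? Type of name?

flag is bool; name is str

bool, str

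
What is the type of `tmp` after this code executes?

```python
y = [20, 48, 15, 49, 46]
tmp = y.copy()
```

list.copy() returns list

list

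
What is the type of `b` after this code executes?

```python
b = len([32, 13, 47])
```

len() always returns int

int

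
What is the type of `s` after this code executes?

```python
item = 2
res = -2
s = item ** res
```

int ** negative int returns float

float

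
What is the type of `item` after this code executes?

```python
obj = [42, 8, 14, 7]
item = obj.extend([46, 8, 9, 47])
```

list.extend() returns None

NoneType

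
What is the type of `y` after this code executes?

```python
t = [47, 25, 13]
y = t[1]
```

Indexing a list of ints returns int (t[1] = 25)

int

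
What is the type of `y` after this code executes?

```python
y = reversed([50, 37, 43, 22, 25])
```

reversed() on a list returns a list_reverseiterator

list_reverseiterator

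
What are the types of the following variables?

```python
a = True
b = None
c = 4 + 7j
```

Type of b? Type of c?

b is NoneType; c is complex

NoneType, complex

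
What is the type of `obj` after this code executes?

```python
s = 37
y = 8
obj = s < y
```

Comparison operators return bool

bool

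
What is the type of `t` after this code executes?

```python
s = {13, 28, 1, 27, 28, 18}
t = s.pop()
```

Popping from a set of ints returns int

int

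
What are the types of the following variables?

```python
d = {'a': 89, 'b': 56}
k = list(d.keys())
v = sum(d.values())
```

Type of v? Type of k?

sum of int values returns int; list(...) returns list

int, list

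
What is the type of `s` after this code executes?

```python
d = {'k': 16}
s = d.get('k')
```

dict.get() returns the value (int) when key is found

int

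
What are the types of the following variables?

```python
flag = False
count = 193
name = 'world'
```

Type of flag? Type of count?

flag is bool; count is int

bool, int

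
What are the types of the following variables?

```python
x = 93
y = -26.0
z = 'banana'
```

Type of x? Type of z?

x is int; z is str

int, str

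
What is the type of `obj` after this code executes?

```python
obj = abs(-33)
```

abs() of int returns int

int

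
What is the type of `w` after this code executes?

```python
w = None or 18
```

'or' with None returns the other value (18, int)

int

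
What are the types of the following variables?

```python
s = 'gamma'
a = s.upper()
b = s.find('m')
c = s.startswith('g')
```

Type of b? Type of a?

str.find() returns int; str.upper() returns str

int, str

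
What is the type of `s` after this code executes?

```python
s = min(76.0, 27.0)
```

min() of floats returns float

float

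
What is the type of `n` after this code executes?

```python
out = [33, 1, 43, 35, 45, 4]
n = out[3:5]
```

Slicing a list always returns a list

list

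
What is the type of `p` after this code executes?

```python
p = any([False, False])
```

any() returns bool

bool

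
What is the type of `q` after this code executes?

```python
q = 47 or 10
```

'or' returns the first truthy value (47, which is int)

int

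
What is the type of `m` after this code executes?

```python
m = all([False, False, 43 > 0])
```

all() returns bool

bool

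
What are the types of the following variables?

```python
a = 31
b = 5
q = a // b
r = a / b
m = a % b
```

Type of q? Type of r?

int // int returns int; int / int returns float

int, float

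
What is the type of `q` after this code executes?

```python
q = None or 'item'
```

'or' with None returns the other value ('item', str)

str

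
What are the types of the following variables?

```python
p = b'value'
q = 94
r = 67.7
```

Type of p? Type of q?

p is bytes; q is int

bytes, int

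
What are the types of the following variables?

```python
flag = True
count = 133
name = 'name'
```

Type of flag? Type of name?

flag is bool; name is str

bool, str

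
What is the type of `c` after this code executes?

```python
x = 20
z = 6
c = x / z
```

int / int always returns float in Python 3 (20 / 6 = 3.33333)

float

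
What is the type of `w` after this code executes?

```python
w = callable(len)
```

callable() returns bool

bool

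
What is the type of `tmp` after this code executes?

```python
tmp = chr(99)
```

chr() returns str (single character)

str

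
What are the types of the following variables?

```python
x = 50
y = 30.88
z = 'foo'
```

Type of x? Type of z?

x is int; z is str

int, str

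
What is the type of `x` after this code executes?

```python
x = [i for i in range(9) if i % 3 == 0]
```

A list comprehension [...] produces a list

list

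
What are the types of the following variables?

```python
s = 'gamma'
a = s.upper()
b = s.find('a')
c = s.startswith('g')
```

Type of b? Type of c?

str.find() returns int; str.startswith() returns bool

int, bool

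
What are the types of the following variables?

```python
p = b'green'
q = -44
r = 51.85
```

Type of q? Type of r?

q is int; r is float

int, float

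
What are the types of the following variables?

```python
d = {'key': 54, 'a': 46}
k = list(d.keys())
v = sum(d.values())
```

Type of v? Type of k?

sum of int values returns int; list(...) returns list

int, list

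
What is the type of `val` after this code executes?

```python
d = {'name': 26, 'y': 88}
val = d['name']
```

Accessing dict[str, int] with key 'name' returns int value 26

int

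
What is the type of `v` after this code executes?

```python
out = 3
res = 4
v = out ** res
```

int ** positive int returns int (3 ** 4 = 81)

int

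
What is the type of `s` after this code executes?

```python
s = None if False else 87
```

Ternary: condition is False, else branch (87) taken → int

int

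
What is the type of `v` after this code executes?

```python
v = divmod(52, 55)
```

divmod() returns a tuple (quotient, remainder)

tuple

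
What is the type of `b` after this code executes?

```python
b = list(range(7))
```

list(range(...)) returns list

list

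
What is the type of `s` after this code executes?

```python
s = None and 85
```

'and' returns first falsy value (None)

NoneType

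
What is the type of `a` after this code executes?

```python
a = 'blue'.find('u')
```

str.find() returns int (index, or -1)

int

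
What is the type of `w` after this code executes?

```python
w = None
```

None has type NoneType

NoneType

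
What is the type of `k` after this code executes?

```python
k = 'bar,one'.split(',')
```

str.split() returns list

list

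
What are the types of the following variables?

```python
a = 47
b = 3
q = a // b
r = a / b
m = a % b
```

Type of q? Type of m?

int // int returns int; int % int returns int

int, int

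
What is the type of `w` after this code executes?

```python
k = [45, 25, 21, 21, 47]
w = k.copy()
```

list.copy() returns list

list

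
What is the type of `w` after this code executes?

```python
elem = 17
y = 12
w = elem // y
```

int // int returns int (17 // 12 = 1)

int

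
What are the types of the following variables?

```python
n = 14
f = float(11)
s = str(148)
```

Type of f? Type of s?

f is float; s is str

float, str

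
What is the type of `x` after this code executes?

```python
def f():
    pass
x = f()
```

A function with no return statement returns None

NoneType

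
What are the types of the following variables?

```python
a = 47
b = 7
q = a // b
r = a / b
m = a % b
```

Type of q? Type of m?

int // int returns int; int % int returns int

int, int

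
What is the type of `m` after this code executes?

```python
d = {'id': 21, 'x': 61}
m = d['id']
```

Accessing dict[str, int] with key 'id' returns int value 21

int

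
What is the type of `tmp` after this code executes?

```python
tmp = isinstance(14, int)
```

isinstance() returns bool

bool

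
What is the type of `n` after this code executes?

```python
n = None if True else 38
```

Ternary: condition is True, if branch (None) taken → NoneType

NoneType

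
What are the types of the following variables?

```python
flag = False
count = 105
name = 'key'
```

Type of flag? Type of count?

flag is bool; count is int

bool, int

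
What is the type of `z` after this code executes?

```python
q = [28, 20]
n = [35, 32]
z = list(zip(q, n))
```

list(zip(...)) returns a list of tuples

list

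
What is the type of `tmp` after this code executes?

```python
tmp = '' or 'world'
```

'or' returns first truthy value ('world', which is str)

str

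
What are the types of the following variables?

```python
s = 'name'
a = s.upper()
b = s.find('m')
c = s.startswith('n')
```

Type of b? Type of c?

str.find() returns int; str.startswith() returns bool

int, bool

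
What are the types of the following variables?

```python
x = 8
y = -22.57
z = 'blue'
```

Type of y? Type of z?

y is float; z is str

float, str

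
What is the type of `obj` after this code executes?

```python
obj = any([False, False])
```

any() returns bool

bool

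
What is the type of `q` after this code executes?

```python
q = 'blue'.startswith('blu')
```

str.startswith() returns bool

bool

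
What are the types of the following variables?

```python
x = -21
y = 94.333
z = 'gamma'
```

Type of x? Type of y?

x is int; y is float

int, float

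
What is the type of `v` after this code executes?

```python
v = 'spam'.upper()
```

str.upper() returns str

str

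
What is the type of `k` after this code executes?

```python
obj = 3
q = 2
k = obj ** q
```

int ** positive int returns int (3 ** 2 = 9)

int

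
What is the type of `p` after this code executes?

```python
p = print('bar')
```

print() returns None

NoneType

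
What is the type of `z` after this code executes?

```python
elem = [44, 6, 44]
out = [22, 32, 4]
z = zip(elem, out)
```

zip() returns a zip iterator object

zip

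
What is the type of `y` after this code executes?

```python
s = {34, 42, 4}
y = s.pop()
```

Popping from a set of ints returns int

int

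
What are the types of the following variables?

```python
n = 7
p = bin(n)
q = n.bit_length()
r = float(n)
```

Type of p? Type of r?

bin() returns str; float() returns float

str, float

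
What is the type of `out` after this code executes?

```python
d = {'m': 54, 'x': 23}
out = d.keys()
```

.keys() returns a dict_keys view object

dict_keys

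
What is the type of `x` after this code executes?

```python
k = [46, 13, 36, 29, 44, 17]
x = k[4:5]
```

Slicing a list always returns a list

list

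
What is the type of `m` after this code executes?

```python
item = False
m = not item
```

'not' always returns bool

bool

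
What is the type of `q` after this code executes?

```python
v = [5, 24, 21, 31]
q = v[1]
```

Indexing a list of ints returns int (v[1] = 24)

int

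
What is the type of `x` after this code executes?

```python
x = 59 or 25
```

'or' returns the first truthy value (59, which is int)

int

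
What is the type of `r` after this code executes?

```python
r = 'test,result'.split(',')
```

str.split() returns list

list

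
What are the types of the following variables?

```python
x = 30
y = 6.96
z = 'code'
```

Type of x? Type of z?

x is int; z is str

int, str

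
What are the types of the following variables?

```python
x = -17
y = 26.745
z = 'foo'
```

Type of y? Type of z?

y is float; z is str

float, str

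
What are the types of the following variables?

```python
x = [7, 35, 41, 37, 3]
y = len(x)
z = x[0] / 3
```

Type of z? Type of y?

int / int returns float; len() returns int

float, int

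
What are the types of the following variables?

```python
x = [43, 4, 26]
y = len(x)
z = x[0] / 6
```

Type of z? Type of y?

int / int returns float; len() returns int

float, int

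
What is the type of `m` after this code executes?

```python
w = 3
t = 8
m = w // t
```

int // int returns int (3 // 8 = 0)

int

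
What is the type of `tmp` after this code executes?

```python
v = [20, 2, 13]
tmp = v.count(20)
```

list.count() returns int

int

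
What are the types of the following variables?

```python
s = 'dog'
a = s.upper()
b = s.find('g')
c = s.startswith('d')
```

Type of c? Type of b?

str.startswith() returns bool; str.find() returns int

bool, int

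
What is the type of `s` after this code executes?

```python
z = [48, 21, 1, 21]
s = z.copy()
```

list.copy() returns list

list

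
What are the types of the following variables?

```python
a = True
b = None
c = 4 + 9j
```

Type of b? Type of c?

b is NoneType; c is complex

NoneType, complex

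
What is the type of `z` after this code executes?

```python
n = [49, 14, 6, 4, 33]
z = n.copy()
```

list.copy() returns list

list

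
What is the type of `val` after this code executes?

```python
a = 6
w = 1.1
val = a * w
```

int * float returns float (6 * 1.1 = 6.6)

float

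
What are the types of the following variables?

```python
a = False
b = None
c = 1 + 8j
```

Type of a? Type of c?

a is bool; c is complex

bool, complex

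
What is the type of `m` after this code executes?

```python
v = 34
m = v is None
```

'is' comparison returns bool

bool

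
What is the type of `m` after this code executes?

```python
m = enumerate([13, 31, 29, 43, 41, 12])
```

enumerate() returns an enumerate iterator object

enumerate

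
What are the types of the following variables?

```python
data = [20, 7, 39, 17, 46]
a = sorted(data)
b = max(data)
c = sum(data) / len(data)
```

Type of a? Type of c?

sorted() returns list; int / int returns float

list, float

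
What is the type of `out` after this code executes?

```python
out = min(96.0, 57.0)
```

min() of floats returns float

float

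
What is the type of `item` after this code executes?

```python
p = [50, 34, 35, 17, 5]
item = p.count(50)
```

list.count() returns int

int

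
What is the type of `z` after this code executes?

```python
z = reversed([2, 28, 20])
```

reversed() on a list returns a list_reverseiterator

list_reverseiterator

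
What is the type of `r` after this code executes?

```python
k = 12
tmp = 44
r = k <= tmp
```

Comparison operators return bool

bool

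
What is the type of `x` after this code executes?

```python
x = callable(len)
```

callable() returns bool

bool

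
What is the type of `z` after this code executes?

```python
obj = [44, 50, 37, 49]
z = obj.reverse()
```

list.reverse() returns None

NoneType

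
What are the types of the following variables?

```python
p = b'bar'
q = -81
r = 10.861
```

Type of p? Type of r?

p is bytes; r is float

bytes, float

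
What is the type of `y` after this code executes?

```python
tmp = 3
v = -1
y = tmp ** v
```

int ** negative int returns float

float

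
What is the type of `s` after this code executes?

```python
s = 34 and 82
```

'and' returns the last value when all truthy (82, which is int)

int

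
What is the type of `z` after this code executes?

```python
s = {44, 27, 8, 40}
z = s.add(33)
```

set.add() returns None (mutates in place)

NoneType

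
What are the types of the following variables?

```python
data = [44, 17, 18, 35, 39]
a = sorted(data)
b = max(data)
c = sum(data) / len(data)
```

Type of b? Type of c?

max of ints returns int; int / int returns float

int, float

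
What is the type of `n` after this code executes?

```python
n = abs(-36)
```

abs() of int returns int

int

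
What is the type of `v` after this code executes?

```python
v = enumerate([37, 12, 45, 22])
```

enumerate() returns an enumerate iterator object

enumerate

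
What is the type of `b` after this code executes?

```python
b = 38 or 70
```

'or' returns the first truthy value (38, which is int)

int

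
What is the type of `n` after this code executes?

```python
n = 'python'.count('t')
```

str.count() returns int

int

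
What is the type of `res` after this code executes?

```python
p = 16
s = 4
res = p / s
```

int / int always returns float in Python 3 (16 / 4 = 4)

float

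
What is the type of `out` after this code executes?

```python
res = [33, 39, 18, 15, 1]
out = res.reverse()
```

list.reverse() returns None

NoneType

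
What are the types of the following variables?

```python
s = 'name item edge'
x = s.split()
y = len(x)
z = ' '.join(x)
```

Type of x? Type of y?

str.split() returns list; len() returns int

list, int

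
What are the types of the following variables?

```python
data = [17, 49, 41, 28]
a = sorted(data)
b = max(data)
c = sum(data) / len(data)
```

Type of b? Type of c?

max of ints returns int; int / int returns float

int, float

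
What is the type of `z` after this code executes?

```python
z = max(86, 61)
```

max() of ints returns int

int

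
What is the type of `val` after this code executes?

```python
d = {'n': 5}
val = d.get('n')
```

dict.get() returns the value (int) when key is found

int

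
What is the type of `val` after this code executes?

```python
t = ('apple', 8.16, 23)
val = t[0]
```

Index 0 of tuple is 'apple' which is str

str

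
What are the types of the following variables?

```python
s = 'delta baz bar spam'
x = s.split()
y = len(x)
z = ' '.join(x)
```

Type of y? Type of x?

len() returns int; str.split() returns list

int, list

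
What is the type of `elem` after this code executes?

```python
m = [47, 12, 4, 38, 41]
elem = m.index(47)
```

list.index() returns int

int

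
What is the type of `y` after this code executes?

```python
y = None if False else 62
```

Ternary: condition is False, else branch (62) taken → int

int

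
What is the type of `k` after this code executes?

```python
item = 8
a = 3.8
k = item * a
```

int * float returns float (8 * 3.8 = 30.4)

float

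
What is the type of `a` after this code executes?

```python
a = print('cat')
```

print() returns None

NoneType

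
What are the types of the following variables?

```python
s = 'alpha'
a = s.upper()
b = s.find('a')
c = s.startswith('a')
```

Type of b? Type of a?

str.find() returns int; str.upper() returns str

int, str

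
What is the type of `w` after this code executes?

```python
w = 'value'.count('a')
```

str.count() returns int

int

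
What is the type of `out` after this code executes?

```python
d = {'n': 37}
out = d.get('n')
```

dict.get() returns the value (int) when key is found

int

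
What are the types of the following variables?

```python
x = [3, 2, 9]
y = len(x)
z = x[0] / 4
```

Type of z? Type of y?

int / int returns float; len() returns int

float, int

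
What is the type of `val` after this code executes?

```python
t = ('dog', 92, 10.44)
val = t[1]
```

Index 1 of tuple is 92 which is int

int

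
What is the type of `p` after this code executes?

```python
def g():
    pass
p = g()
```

A function with no return statement returns None

NoneType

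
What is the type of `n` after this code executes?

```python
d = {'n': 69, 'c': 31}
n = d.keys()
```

.keys() returns a dict_keys view object

dict_keys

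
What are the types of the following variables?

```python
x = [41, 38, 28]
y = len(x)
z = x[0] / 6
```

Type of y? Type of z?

len() returns int; int / int returns float

int, float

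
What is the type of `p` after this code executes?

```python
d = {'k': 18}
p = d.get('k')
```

dict.get() returns the value (int) when key is found

int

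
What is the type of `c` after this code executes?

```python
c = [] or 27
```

'or' returns first truthy value (27, which is int)

int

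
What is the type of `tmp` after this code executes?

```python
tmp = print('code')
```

print() returns None

NoneType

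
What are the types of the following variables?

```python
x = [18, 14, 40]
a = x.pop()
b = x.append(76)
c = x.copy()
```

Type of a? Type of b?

list.pop() returns the element (int); list.append() returns None

int, NoneType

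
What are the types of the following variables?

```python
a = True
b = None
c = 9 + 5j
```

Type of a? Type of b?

a is bool; b is NoneType

bool, NoneType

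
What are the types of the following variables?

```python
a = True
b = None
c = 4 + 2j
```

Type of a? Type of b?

a is bool; b is NoneType

bool, NoneType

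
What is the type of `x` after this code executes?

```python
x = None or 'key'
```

'or' with None returns the other value ('key', str)

str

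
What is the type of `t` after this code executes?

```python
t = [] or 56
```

'or' returns first truthy value (56, which is int)

int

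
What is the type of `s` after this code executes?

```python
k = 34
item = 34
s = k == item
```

Equality comparison returns bool

bool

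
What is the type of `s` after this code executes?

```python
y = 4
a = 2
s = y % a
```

int % int returns int (4 % 2 = 0)

int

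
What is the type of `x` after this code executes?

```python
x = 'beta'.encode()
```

str.encode() returns bytes

bytes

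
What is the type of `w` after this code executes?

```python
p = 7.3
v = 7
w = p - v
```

float - int returns float (7.3 - 7 = 0.3)

float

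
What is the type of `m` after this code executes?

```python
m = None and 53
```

'and' returns first falsy value (None)

NoneType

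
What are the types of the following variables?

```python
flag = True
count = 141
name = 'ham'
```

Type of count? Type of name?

count is int; name is str

int, str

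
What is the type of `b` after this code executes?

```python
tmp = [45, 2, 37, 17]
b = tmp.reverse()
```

list.reverse() returns None

NoneType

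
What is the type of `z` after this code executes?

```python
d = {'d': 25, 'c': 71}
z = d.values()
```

.values() returns a dict_values view object

dict_values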